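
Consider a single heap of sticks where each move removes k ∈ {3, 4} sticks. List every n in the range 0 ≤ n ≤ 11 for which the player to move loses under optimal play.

0, 1, 2, 7, 8, 9

Grundy values for subtraction set {3, 4}:
k:     0  1  2  3  4  5  6  7  8  9 10 11
g(k):  0  0  0  1  1  1  2  0  0  0  1  1
The P-positions (g = 0) in 0..11 are 0, 1, 2, 7, 8, 9.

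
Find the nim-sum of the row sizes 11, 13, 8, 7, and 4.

Compute the nim-sum pairwise:
11 XOR 13 = 6
6 XOR 8 = 14
14 XOR 7 = 9
9 XOR 4 = 13

13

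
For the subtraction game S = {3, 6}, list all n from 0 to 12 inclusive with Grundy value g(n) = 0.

0, 1, 2, 9, 10, 11

Compute g(0), g(1), … for moves {3, 6}:
g(0) = mex{} = 0
g(1) = mex{} = 0
g(2) = mex{} = 0
g(3) = mex{0} = 1
g(4) = mex{0} = 1
g(5) = mex{0} = 1
g(6) = mex{0,1} = 2
g(7) = mex{0,1} = 2
g(8) = mex{0,1} = 2
g(9) = mex{1,2} = 0
g(10) = mex{1,2} = 0
g(11) = mex{1,2} = 0
g(12) = mex{0,2} = 1
The P-positions (g = 0) in 0..12 are 0, 1, 2, 9, 10, 11.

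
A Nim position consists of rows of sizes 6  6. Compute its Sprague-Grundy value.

Nim-sum: 6 XOR 6 = 0.

0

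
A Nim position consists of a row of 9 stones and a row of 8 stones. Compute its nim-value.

In binary:
  1001  (9)
  1000  (8)
  ----
  0001  (1)

1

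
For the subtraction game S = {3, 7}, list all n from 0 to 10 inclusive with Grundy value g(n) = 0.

0, 1, 2, 6, 10

Grundy values for subtraction set {3, 7}:
g(0) = mex{} = 0
g(1) = mex{} = 0
g(2) = mex{} = 0
g(3) = mex{0} = 1
g(4) = mex{0} = 1
g(5) = mex{0} = 1
g(6) = mex{1} = 0
g(7) = mex{0,1} = 2
g(8) = mex{0,1} = 2
g(9) = mex{0} = 1
g(10) = mex{1,2} = 0
The P-positions (g = 0) in 0..10 are 0, 1, 2, 6, 10.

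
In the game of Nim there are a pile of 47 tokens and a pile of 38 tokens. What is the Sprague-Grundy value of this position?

9

Compute the nim-sum pairwise:
47 XOR 38 = 9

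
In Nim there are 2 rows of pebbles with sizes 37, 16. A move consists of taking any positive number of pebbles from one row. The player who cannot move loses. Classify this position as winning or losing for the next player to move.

Compute the nim-sum pairwise:
37 XOR 16 = 53
The nim-sum is 53 ≠ 0, so this is an N-position: the player to move can win.

Winning position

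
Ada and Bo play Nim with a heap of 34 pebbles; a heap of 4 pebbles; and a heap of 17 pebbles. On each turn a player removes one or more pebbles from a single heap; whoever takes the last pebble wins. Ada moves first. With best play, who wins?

Ada wins

Nim-sum: 34 XOR 4 XOR 17 = 55.
The nim-sum is 55 ≠ 0, so this is an N-position: the player to move can win; Ada has a winning move.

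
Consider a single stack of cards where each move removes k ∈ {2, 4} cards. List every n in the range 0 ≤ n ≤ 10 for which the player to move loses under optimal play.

0, 1, 6, 7

Compute g(0), g(1), … for moves {2, 4}:
g(0) = mex{} = 0
g(1) = mex{} = 0
g(2) = mex{0} = 1
g(3) = mex{0} = 1
g(4) = mex{0,1} = 2
g(5) = mex{0,1} = 2
g(6) = mex{1,2} = 0
g(7) = mex{1,2} = 0
g(8) = mex{0,2} = 1
g(9) = mex{0,2} = 1
g(10) = mex{0,1} = 2
The P-positions (g = 0) in 0..10 are 0, 1, 6, 7.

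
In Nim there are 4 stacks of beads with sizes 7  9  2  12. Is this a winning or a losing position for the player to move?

Losing position

In binary:
  0111  (7)
  1001  (9)
  0010  (2)
  1100  (12)
  ----
  0000  (0)
The nim-sum is 0, so this is a P-position: the player to move is in a losing position under optimal play.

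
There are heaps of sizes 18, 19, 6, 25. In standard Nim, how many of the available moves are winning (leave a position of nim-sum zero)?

Nim-sum: 18 XOR 19 XOR 6 XOR 25 = 30.
The overall nim-sum is X = 30. A heap of size p has a winning move iff p XOR X < p (reduce it to p XOR X).
  18: 18 XOR 30 = 12 < 18 — winning move (to 12).
  19: 19 XOR 30 = 13 < 19 — winning move (to 13).
  6: 6 XOR 30 = 24 ≥ 6 — no move.
  25: 25 XOR 30 = 7 < 25 — winning move (to 7).
That gives 3 winning moves.

3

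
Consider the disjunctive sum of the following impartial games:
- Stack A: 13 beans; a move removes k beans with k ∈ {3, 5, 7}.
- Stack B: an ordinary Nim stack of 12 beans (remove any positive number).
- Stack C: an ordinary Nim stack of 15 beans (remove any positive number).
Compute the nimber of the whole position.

For stack A, compute g(0), g(1), … with moves {3, 5, 7}:
k:     0  1  2  3  4  5  6  7  8  9 10 11 12 13
g(k):  0  0  0  1  1  1  2  2  2  3  0  0  0  1
So g(13) = 1.
Stack B is a plain Nim stack of size 12, so its Grundy value is 12.
Stack C is a plain Nim stack of size 15, so its Grundy value is 15.
By the Sprague-Grundy theorem, the Grundy value of a sum of independent games is the XOR of the component values.
Combined value = 1 XOR 12 XOR 15 = 2.

2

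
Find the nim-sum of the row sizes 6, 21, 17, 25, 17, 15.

5

Nim-sum: 6 XOR 21 XOR 17 XOR 25 XOR 17 XOR 15 = 5.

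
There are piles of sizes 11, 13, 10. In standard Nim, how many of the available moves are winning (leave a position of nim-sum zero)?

3

Compute the nim-sum pairwise:
11 XOR 13 = 6
6 XOR 10 = 12
The overall nim-sum is X = 12. A pile of size p has a winning move iff p XOR X < p (reduce it to p XOR X).
  11: 11 XOR 12 = 7 < 11 — winning move (to 7).
  13: 13 XOR 12 = 1 < 13 — winning move (to 1).
  10: 10 XOR 12 = 6 < 10 — winning move (to 6).
That gives 3 winning moves.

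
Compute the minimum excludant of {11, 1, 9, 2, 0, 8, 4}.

3

The values 0, 1, 2 are all present; 3 is the first non-negative integer missing from the set.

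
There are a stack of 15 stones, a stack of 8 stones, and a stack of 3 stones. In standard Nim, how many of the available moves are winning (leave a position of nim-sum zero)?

1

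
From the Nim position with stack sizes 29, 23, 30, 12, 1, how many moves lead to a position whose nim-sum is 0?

Compute the nim-sum pairwise:
29 ⊕ 23 = 10
10 ⊕ 30 = 20
20 ⊕ 12 = 24
24 ⊕ 1 = 25
The overall nim-sum is X = 25. A stack of size p has a winning move iff p XOR X < p (reduce it to p XOR X).
  29: 29 XOR 25 = 4 < 29 — winning move (to 4).
  23: 23 XOR 25 = 14 < 23 — winning move (to 14).
  30: 30 XOR 25 = 7 < 30 — winning move (to 7).
  12: 12 XOR 25 = 21 ≥ 12 — no move.
  1: 1 XOR 25 = 24 ≥ 1 — no move.
That gives 3 winning moves.

3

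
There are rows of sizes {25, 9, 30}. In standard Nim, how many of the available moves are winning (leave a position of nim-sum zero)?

Nim-sum: 25 ^ 9 ^ 30 = 14.
The overall nim-sum is X = 14. A row of size p has a winning move iff p XOR X < p (reduce it to p XOR X).
  25: 25 XOR 14 = 23 < 25 — winning move (to 23).
  9: 9 XOR 14 = 7 < 9 — winning move (to 7).
  30: 30 XOR 14 = 16 < 30 — winning move (to 16).
That gives 3 winning moves.

3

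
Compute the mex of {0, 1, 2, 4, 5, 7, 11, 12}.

The values 0, 1, 2 are all present; 3 is the first non-negative integer missing from the set.

3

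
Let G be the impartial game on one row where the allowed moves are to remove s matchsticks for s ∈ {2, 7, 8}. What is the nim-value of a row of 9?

2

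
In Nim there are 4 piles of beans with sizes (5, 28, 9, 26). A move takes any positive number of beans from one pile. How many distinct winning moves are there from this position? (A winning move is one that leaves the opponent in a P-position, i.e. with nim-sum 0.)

3

Compute the nim-sum pairwise:
5 ^ 28 = 25
25 ^ 9 = 16
16 ^ 26 = 10
The overall nim-sum is X = 10. A pile of size p has a winning move iff p XOR X < p (reduce it to p XOR X).
  5: 5 XOR 10 = 15 ≥ 5 — no move.
  28: 28 XOR 10 = 22 < 28 — winning move (to 22).
  9: 9 XOR 10 = 3 < 9 — winning move (to 3).
  26: 26 XOR 10 = 16 < 26 — winning move (to 16).
That gives 3 winning moves.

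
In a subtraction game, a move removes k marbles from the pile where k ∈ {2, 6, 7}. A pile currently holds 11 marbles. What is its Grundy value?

1

Build the Grundy sequence with g(k) = mex{g(k−s) : s ∈ {2, 6, 7}, s ≤ k}:
g(0) = mex{} = 0
g(1) = mex{} = 0
g(2) = mex{0} = 1
g(3) = mex{0} = 1
g(4) = mex{1} = 0
g(5) = mex{1} = 0
g(6) = mex{0} = 1
g(7) = mex{0} = 1
g(8) = mex{0,1} = 2
g(9) = mex{1} = 0
g(10) = mex{0,1,2} = 3
g(11) = mex{0} = 1
So g(11) = 1.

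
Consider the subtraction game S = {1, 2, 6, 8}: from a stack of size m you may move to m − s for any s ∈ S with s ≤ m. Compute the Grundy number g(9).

2

Compute g(0), g(1), … for moves {1, 2, 6, 8}:
g(0) = mex{} = 0
g(1) = mex{0} = 1
g(2) = mex{0,1} = 2
g(3) = mex{1,2} = 0
g(4) = mex{0,2} = 1
g(5) = mex{0,1} = 2
g(6) = mex{0,1,2} = 3
g(7) = mex{1,2,3} = 0
g(8) = mex{0,2,3} = 1
g(9) = mex{0,1} = 2
So g(9) = 2.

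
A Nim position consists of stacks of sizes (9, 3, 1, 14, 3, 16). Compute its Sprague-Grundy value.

22

Nim-sum: 9 ^ 3 ^ 1 ^ 14 ^ 3 ^ 16 = 22.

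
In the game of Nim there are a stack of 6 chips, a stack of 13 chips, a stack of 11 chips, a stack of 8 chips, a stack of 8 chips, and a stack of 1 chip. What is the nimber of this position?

1

Compute the nim-sum pairwise:
6 XOR 13 = 11
11 XOR 11 = 0
0 XOR 8 = 8
8 XOR 8 = 0
0 XOR 1 = 1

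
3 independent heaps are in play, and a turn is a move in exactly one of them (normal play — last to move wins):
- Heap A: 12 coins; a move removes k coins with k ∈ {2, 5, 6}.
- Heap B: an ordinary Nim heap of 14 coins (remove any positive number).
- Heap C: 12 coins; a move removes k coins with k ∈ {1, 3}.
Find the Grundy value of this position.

Grundy values for heap A (subtraction set {2, 5, 6}):
g(0) = mex{} = 0
g(1) = mex{} = 0
g(2) = mex{0} = 1
g(3) = mex{0} = 1
g(4) = mex{1} = 0
g(5) = mex{0,1} = 2
g(6) = mex{0} = 1
g(7) = mex{0,1,2} = 3
g(8) = mex{1} = 0
g(9) = mex{0,1,3} = 2
g(10) = mex{0,2} = 1
g(11) = mex{1,2} = 0
g(12) = mex{1,3} = 0
So g(12) = 0.
Heap B is a plain Nim heap of size 14, so its Grundy value is 14.
For heap C, compute g(0), g(1), … with moves {1, 3}:
k:     0  1  2  3  4  5  6  7  8  9 10 11 12
g(k):  0  1  0  1  0  1  0  1  0  1  0  1  0
So g(12) = 0.
The value of a disjunctive sum is the nim-sum of the parts.
Combined value = 0 XOR 14 XOR 0 = 14.

14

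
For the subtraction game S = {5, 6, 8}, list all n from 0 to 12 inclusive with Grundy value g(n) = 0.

Build the Grundy sequence with g(k) = mex{g(k−s) : s ∈ {5, 6, 8}, s ≤ k}:
g(0) = mex{} = 0
g(1) = mex{} = 0
g(2) = mex{} = 0
g(3) = mex{} = 0
g(4) = mex{} = 0
g(5) = mex{0} = 1
g(6) = mex{0} = 1
g(7) = mex{0} = 1
g(8) = mex{0} = 1
g(9) = mex{0} = 1
g(10) = mex{0,1} = 2
g(11) = mex{0,1} = 2
g(12) = mex{0,1} = 2
The P-positions (g = 0) in 0..12 are 0, 1, 2, 3, 4.

0, 1, 2, 3, 4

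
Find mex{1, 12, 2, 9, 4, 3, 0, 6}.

5

The values 0, 1, 2, 3, 4 are all present; 5 is the first non-negative integer missing from the set.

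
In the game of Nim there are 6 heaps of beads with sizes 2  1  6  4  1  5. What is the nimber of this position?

5

Compute the nim-sum pairwise:
2 XOR 1 = 3
3 XOR 6 = 5
5 XOR 4 = 1
1 XOR 1 = 0
0 XOR 5 = 5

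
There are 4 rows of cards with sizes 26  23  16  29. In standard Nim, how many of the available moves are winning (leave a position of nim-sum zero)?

0

Compute the nim-sum pairwise:
26 XOR 23 = 13
13 XOR 16 = 29
29 XOR 29 = 0
The nim-sum is already 0, so every move leaves a nonzero nim-sum — there are no winning moves.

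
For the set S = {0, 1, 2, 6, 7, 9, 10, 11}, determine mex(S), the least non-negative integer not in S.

3

The values 0, 1, 2 are all present; 3 is the first non-negative integer missing from the set.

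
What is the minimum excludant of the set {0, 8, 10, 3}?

1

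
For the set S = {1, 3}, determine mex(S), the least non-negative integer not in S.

0 is not in the set, so the mex is 0.

0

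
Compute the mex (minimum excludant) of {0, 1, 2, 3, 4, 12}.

5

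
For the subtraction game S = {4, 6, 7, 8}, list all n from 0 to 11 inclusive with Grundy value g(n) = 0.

Build the Grundy sequence with g(k) = mex{g(k−s) : s ∈ {4, 6, 7, 8}, s ≤ k}:
k:     0  1  2  3  4  5  6  7  8  9 10 11
g(k):  0  0  0  0  1  1  1  1  2  2  2  2
The P-positions (g = 0) in 0..11 are 0, 1, 2, 3.

0, 1, 2, 3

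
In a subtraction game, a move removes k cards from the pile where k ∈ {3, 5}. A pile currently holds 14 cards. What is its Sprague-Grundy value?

Build the Grundy sequence with g(k) = mex{g(k−s) : s ∈ {3, 5}, s ≤ k}:
g(0) = mex{} = 0
g(1) = mex{} = 0
g(2) = mex{} = 0
g(3) = mex{0} = 1
g(4) = mex{0} = 1
g(5) = mex{0} = 1
g(6) = mex{0,1} = 2
g(7) = mex{0,1} = 2
g(8) = mex{1} = 0
g(9) = mex{1,2} = 0
g(10) = mex{1,2} = 0
g(11) = mex{0,2} = 1
g(12) = mex{0,2} = 1
g(13) = mex{0} = 1
g(14) = mex{0,1} = 2
So g(14) = 2.

2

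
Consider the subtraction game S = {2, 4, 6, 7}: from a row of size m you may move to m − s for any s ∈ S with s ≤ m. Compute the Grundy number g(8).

Build the Grundy sequence with g(k) = mex{g(k−s) : s ∈ {2, 4, 6, 7}, s ≤ k}:
k:     0  1  2  3  4  5  6  7  8
g(k):  0  0  1  1  2  2  3  3  4
So g(8) = 4.

4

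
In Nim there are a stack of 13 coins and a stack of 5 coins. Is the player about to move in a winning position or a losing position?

Compute the nim-sum pairwise:
13 ⊕ 5 = 8
The nim-sum is 8 ≠ 0, so this is an N-position: the player to move can win.

Winning position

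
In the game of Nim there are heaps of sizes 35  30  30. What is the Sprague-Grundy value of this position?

Compute the nim-sum pairwise:
35 XOR 30 = 61
61 XOR 30 = 35

35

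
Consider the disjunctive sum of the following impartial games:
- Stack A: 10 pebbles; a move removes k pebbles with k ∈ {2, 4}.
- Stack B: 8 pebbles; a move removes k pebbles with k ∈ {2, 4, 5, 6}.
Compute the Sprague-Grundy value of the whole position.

Build the Grundy sequence for stack A with g(k) = mex{g(k−s) : s ∈ {2, 4}, s ≤ k}:
k:     0  1  2  3  4  5  6  7  8  9 10
g(k):  0  0  1  1  2  2  0  0  1  1  2
So g(10) = 2.
Grundy values for stack B (subtraction set {2, 4, 5, 6}):
k:     0  1  2  3  4  5  6  7  8
g(k):  0  0  1  1  2  2  3  3  0
So g(8) = 0.
By the Sprague-Grundy theorem, the Grundy value of a sum of independent games is the XOR of the component values.
Combined value = 2 ⊕ 0 = 2.

2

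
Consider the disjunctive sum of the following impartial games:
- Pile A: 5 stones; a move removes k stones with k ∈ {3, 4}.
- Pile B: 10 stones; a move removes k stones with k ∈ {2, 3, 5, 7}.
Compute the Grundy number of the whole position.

Build the Grundy sequence for pile A with g(k) = mex{g(k−s) : s ∈ {3, 4}, s ≤ k}:
g(0) = mex{} = 0
g(1) = mex{} = 0
g(2) = mex{} = 0
g(3) = mex{0} = 1
g(4) = mex{0} = 1
g(5) = mex{0} = 1
So g(5) = 1.
For pile B, compute g(0), g(1), … with moves {2, 3, 5, 7}:
k:     0  1  2  3  4  5  6  7  8  9 10
g(k):  0  0  1  1  2  2  3  3  4  0  0
So g(10) = 0.
By the Sprague-Grundy theorem, the Grundy value of a sum of independent games is the XOR of the component values.
Combined value = 1 ⊕ 0 = 1.

1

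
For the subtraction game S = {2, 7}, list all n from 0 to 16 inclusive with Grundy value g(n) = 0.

0, 1, 4, 5, 9, 10, 13, 14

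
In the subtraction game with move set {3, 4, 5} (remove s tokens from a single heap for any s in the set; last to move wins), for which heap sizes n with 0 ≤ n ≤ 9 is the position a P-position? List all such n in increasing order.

0, 1, 2, 8, 9

Grundy values for subtraction set {3, 4, 5}:
k:     0  1  2  3  4  5  6  7  8  9
g(k):  0  0  0  1  1  1  2  2  0  0
The P-positions (g = 0) in 0..9 are 0, 1, 2, 8, 9.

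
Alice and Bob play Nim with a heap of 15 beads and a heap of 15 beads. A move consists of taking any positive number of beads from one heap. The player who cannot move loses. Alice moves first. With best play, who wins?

Bob wins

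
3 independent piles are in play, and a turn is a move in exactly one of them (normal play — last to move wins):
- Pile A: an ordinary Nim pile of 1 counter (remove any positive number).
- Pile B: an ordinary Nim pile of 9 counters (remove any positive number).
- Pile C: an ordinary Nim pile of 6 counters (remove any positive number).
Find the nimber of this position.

14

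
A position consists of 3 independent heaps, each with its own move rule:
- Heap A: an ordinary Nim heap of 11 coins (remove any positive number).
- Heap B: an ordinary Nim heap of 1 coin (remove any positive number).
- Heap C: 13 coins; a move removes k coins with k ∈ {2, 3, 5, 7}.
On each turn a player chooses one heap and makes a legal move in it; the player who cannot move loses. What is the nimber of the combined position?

8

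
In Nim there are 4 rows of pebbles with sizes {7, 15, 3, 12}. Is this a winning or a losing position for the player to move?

Nim-sum: 7 ^ 15 ^ 3 ^ 12 = 7.
The nim-sum is 7 ≠ 0, so this is an N-position: the player to move can win.

Winning position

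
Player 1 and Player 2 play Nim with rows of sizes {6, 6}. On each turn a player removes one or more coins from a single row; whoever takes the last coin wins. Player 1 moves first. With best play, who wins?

Player 2 wins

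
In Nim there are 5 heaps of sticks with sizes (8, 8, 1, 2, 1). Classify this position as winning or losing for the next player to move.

Winning position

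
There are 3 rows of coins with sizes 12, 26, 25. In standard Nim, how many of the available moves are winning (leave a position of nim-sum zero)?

Compute the nim-sum pairwise:
12 XOR 26 = 22
22 XOR 25 = 15
The overall nim-sum is X = 15. A row of size p has a winning move iff p XOR X < p (reduce it to p XOR X).
  12: 12 XOR 15 = 3 < 12 — winning move (to 3).
  26: 26 XOR 15 = 21 < 26 — winning move (to 21).
  25: 25 XOR 15 = 22 < 25 — winning move (to 22).
That gives 3 winning moves.

3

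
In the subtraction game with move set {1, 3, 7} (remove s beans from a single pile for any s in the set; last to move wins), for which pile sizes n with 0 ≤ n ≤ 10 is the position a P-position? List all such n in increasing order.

0, 2, 4, 6, 8, 10

Grundy values for subtraction set {1, 3, 7}:
k:     0  1  2  3  4  5  6  7  8  9 10
g(k):  0  1  0  1  0  1  0  1  0  1  0
The P-positions (g = 0) in 0..10 are 0, 2, 4, 6, 8, 10.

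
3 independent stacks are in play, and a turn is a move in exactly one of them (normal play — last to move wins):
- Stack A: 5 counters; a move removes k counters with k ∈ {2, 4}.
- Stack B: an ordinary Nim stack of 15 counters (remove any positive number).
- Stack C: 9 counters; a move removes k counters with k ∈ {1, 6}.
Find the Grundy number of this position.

Build the Grundy sequence for stack A with g(k) = mex{g(k−s) : s ∈ {2, 4}, s ≤ k}:
g(0) = mex{} = 0
g(1) = mex{} = 0
g(2) = mex{0} = 1
g(3) = mex{0} = 1
g(4) = mex{0,1} = 2
g(5) = mex{0,1} = 2
So g(5) = 2.
Stack B is a plain Nim stack of size 15, so its Grundy value is 15.
For stack C, compute g(0), g(1), … with moves {1, 6}:
k:     0  1  2  3  4  5  6  7  8  9
g(k):  0  1  0  1  0  1  2  0  1  0
So g(9) = 0.
By the Sprague-Grundy theorem, the Grundy value of a sum of independent games is the XOR of the component values.
Combined value = 2 XOR 15 XOR 0 = 13.

13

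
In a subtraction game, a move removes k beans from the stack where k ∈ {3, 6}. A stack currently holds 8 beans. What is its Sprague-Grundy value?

2

Grundy values for subtraction set {3, 6}:
k:     0  1  2  3  4  5  6  7  8
g(k):  0  0  0  1  1  1  2  2  2
So g(8) = 2.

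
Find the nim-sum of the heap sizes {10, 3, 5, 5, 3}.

10

Compute the nim-sum pairwise:
10 ^ 3 = 9
9 ^ 5 = 12
12 ^ 5 = 9
9 ^ 3 = 10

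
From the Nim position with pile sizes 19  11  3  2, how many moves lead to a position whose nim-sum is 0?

Compute the nim-sum pairwise:
19 XOR 11 = 24
24 XOR 3 = 27
27 XOR 2 = 25
The overall nim-sum is X = 25. A pile of size p has a winning move iff p XOR X < p (reduce it to p XOR X).
  19: 19 XOR 25 = 10 < 19 — winning move (to 10).
  11: 11 XOR 25 = 18 ≥ 11 — no move.
  3: 3 XOR 25 = 26 ≥ 3 — no move.
  2: 2 XOR 25 = 27 ≥ 2 — no move.
That gives 1 winning move.

1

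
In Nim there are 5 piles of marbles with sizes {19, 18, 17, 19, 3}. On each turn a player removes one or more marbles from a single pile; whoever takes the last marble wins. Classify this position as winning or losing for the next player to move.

Losing position

Compute the nim-sum pairwise:
19 ⊕ 18 = 1
1 ⊕ 17 = 16
16 ⊕ 19 = 3
3 ⊕ 3 = 0
The nim-sum is 0, so this is a P-position: the player to move is in a losing position under optimal play.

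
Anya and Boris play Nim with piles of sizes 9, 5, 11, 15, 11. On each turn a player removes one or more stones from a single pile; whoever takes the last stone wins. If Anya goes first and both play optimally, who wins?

Anya wins

Compute the nim-sum pairwise:
9 ^ 5 = 12
12 ^ 11 = 7
7 ^ 15 = 8
8 ^ 11 = 3
The nim-sum is 3 ≠ 0, so this is an N-position: the player to move can win; Anya has a winning move.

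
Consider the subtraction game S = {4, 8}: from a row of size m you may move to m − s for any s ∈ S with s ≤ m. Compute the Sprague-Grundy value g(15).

0

Compute g(0), g(1), … for moves {4, 8}:
k:     0  1  2  3  4  5  6  7  8  9 10 11 12 13 14 15
g(k):  0  0  0  0  1  1  1  1  2  2  2  2  0  0  0  0
So g(15) = 0.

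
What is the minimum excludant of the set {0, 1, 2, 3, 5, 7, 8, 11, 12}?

4

The values 0, 1, 2, 3 are all present; 4 is the first non-negative integer missing from the set.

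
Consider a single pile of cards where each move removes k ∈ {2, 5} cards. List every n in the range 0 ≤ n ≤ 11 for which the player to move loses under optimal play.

0, 1, 4, 7, 8, 11

Build the Grundy sequence with g(k) = mex{g(k−s) : s ∈ {2, 5}, s ≤ k}:
k:     0  1  2  3  4  5  6  7  8  9 10 11
g(k):  0  0  1  1  0  2  1  0  0  1  1  0
The P-positions (g = 0) in 0..11 are 0, 1, 4, 7, 8, 11.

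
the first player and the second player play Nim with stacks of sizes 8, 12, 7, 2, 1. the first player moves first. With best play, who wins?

the second player wins

Nim-sum: 8 ⊕ 12 ⊕ 7 ⊕ 2 ⊕ 1 = 0.
The nim-sum is 0, so this is a P-position: the player to move is in a losing position under optimal play; the first player is about to move from it and so loses — the second player wins.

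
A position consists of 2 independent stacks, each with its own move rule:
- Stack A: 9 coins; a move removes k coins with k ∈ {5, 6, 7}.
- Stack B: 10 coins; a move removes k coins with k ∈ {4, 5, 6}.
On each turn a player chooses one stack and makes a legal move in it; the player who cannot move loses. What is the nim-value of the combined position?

1

Build the Grundy sequence for stack A with g(k) = mex{g(k−s) : s ∈ {5, 6, 7}, s ≤ k}:
k:     0  1  2  3  4  5  6  7  8  9
g(k):  0  0  0  0  0  1  1  1  1  1
So g(9) = 1.
Grundy values for stack B (subtraction set {4, 5, 6}):
k:     0  1  2  3  4  5  6  7  8  9 10
g(k):  0  0  0  0  1  1  1  1  2  2  0
So g(10) = 0.
By the Sprague-Grundy theorem, the Grundy value of a sum of independent games is the XOR of the component values.
Combined value = 1 ⊕ 0 = 1.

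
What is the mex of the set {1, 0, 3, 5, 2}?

4

The values 0, 1, 2, 3 are all present; 4 is the first non-negative integer missing from the set.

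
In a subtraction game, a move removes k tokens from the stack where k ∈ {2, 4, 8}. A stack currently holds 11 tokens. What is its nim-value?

Build the Grundy sequence with g(k) = mex{g(k−s) : s ∈ {2, 4, 8}, s ≤ k}:
g(0) = mex{} = 0
g(1) = mex{} = 0
g(2) = mex{0} = 1
g(3) = mex{0} = 1
g(4) = mex{0,1} = 2
g(5) = mex{0,1} = 2
g(6) = mex{1,2} = 0
g(7) = mex{1,2} = 0
g(8) = mex{0,2} = 1
g(9) = mex{0,2} = 1
g(10) = mex{0,1} = 2
g(11) = mex{0,1} = 2
So g(11) = 2.

2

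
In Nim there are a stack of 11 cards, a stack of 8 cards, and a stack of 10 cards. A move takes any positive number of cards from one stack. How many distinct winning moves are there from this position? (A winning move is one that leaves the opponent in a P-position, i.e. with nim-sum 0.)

3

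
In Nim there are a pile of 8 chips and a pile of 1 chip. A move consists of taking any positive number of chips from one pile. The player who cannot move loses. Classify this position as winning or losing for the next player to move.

In binary:
  1000  (8)
  0001  (1)
  ----
  1001  (9)
The nim-sum is 9 ≠ 0, so this is an N-position: the player to move can win.

Winning position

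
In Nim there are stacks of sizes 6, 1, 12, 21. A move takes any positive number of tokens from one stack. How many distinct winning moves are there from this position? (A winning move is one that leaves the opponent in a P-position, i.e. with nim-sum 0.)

1

Write each in binary and XOR column by column:
  00110  (6)
  00001  (1)
  01100  (12)
  10101  (21)
  -----
  11110  (30)
The overall nim-sum is X = 30. A stack of size p has a winning move iff p XOR X < p (reduce it to p XOR X).
  6: 6 XOR 30 = 24 ≥ 6 — no move.
  1: 1 XOR 30 = 31 ≥ 1 — no move.
  12: 12 XOR 30 = 18 ≥ 12 — no move.
  21: 21 XOR 30 = 11 < 21 — winning move (to 11).
That gives 1 winning move.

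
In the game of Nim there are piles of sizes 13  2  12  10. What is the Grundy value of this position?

9

In binary:
  1101  (13)
  0010  (2)
  1100  (12)
  1010  (10)
  ----
  1001  (9)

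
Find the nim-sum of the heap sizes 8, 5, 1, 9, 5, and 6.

Compute the nim-sum pairwise:
8 ⊕ 5 = 13
13 ⊕ 1 = 12
12 ⊕ 9 = 5
5 ⊕ 5 = 0
0 ⊕ 6 = 6

6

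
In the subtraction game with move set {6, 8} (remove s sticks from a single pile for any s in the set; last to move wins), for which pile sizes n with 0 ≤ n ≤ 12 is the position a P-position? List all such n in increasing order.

Build the Grundy sequence with g(k) = mex{g(k−s) : s ∈ {6, 8}, s ≤ k}:
k:     0  1  2  3  4  5  6  7  8  9 10 11 12
g(k):  0  0  0  0  0  0  1  1  1  1  1  1  2
The P-positions (g = 0) in 0..12 are 0, 1, 2, 3, 4, 5.

0, 1, 2, 3, 4, 5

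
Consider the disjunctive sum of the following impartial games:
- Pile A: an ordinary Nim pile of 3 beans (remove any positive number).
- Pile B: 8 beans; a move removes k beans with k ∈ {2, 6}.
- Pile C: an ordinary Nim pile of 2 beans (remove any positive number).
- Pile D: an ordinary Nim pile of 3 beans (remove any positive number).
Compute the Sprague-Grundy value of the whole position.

2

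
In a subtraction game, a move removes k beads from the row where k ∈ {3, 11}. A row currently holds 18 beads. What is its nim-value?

Build the Grundy sequence with g(k) = mex{g(k−s) : s ∈ {3, 11}, s ≤ k}:
k:     0  1  2  3  4  5  6  7  8  9 10 11 12 13 14 15 16 17 18
g(k):  0  0  0  1  1  1  0  0  0  1  1  1  2  2  0  0  0  1  1
So g(18) = 1.

1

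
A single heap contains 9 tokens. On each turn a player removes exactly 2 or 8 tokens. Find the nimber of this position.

2

Build the Grundy sequence with g(k) = mex{g(k−s) : s ∈ {2, 8}, s ≤ k}:
g(0) = mex{} = 0
g(1) = mex{} = 0
g(2) = mex{0} = 1
g(3) = mex{0} = 1
g(4) = mex{1} = 0
g(5) = mex{1} = 0
g(6) = mex{0} = 1
g(7) = mex{0} = 1
g(8) = mex{0,1} = 2
g(9) = mex{0,1} = 2
So g(9) = 2.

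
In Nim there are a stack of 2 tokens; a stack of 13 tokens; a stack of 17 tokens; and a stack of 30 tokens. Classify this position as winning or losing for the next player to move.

In binary:
  00010  (2)
  01101  (13)
  10001  (17)
  11110  (30)
  -----
  00000  (0)
The nim-sum is 0, so this is a P-position: the player to move is in a losing position under optimal play.

Losing position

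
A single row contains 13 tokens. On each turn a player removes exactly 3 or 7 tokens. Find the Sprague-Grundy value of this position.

1

Grundy values for subtraction set {3, 7}:
k:     0  1  2  3  4  5  6  7  8  9 10 11 12 13
g(k):  0  0  0  1  1  1  0  2  2  1  0  0  0  1
So g(13) = 1.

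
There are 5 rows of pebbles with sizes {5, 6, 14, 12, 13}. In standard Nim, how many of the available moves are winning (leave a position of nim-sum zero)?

3

In binary:
  0101  (5)
  0110  (6)
  1110  (14)
  1100  (12)
  1101  (13)
  ----
  1100  (12)
The overall nim-sum is X = 12. A row of size p has a winning move iff p XOR X < p (reduce it to p XOR X).
  5: 5 XOR 12 = 9 ≥ 5 — no move.
  6: 6 XOR 12 = 10 ≥ 6 — no move.
  14: 14 XOR 12 = 2 < 14 — winning move (to 2).
  12: 12 XOR 12 = 0 < 12 — winning move (to 0).
  13: 13 XOR 12 = 1 < 13 — winning move (to 1).
That gives 3 winning moves.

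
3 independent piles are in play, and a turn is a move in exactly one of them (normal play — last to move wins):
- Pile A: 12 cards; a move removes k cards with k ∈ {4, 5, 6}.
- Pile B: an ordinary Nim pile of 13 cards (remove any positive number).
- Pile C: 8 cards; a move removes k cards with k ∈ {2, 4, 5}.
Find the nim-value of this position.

Build the Grundy sequence for pile A with g(k) = mex{g(k−s) : s ∈ {4, 5, 6}, s ≤ k}:
g(0) = mex{} = 0
g(1) = mex{} = 0
g(2) = mex{} = 0
g(3) = mex{} = 0
g(4) = mex{0} = 1
g(5) = mex{0} = 1
g(6) = mex{0} = 1
g(7) = mex{0} = 1
g(8) = mex{0,1} = 2
g(9) = mex{0,1} = 2
g(10) = mex{1} = 0
g(11) = mex{1} = 0
g(12) = mex{1,2} = 0
So g(12) = 0.
Pile B is a plain Nim pile of size 13, so its Grundy value is 13.
Build the Grundy sequence for pile C with g(k) = mex{g(k−s) : s ∈ {2, 4, 5}, s ≤ k}:
g(0) = mex{} = 0
g(1) = mex{} = 0
g(2) = mex{0} = 1
g(3) = mex{0} = 1
g(4) = mex{0,1} = 2
g(5) = mex{0,1} = 2
g(6) = mex{0,1,2} = 3
g(7) = mex{1,2} = 0
g(8) = mex{1,2,3} = 0
So g(8) = 0.
The value of a disjunctive sum is the nim-sum of the parts.
Combined value = 0 XOR 13 XOR 0 = 13.

13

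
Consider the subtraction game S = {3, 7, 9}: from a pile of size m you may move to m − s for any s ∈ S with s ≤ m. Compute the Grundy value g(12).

Grundy values for subtraction set {3, 7, 9}:
g(0) = mex{} = 0
g(1) = mex{} = 0
g(2) = mex{} = 0
g(3) = mex{0} = 1
g(4) = mex{0} = 1
g(5) = mex{0} = 1
g(6) = mex{1} = 0
g(7) = mex{0,1} = 2
g(8) = mex{0,1} = 2
g(9) = mex{0} = 1
g(10) = mex{0,1,2} = 3
g(11) = mex{0,1,2} = 3
g(12) = mex{1} = 0
So g(12) = 0.

0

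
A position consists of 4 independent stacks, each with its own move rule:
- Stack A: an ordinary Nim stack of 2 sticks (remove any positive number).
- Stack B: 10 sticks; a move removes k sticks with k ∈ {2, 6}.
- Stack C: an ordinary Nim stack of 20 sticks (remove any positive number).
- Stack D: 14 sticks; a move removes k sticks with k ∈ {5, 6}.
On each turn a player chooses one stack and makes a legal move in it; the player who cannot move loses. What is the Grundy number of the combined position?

23

Stack A is a plain Nim stack of size 2, so its Grundy value is 2.
Build the Grundy sequence for stack B with g(k) = mex{g(k−s) : s ∈ {2, 6}, s ≤ k}:
k:     0  1  2  3  4  5  6  7  8  9 10
g(k):  0  0  1  1  0  0  1  1  0  0  1
So g(10) = 1.
Stack C is a plain Nim stack of size 20, so its Grundy value is 20.
Build the Grundy sequence for stack D with g(k) = mex{g(k−s) : s ∈ {5, 6}, s ≤ k}:
k:     0  1  2  3  4  5  6  7  8  9 10 11 12 13 14
g(k):  0  0  0  0  0  1  1  1  1  1  2  0  0  0  0
So g(14) = 0.
By the Sprague-Grundy theorem, the Grundy value of a sum of independent games is the XOR of the component values.
Combined value = 2 ⊕ 1 ⊕ 20 ⊕ 0 = 23.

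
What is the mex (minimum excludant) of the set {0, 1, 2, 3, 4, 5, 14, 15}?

The values 0, 1, 2, 3, 4, 5 are all present; 6 is the first non-negative integer missing from the set.

6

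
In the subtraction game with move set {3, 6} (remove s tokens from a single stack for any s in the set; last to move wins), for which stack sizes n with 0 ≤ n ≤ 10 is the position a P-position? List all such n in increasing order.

0, 1, 2, 9, 10

Grundy values for subtraction set {3, 6}:
k:     0  1  2  3  4  5  6  7  8  9 10
g(k):  0  0  0  1  1  1  2  2  2  0  0
The P-positions (g = 0) in 0..10 are 0, 1, 2, 9, 10.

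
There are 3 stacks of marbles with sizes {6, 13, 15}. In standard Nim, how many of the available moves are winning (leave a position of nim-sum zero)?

3

Compute the nim-sum pairwise:
6 XOR 13 = 11
11 XOR 15 = 4
The overall nim-sum is X = 4. A stack of size p has a winning move iff p XOR X < p (reduce it to p XOR X).
  6: 6 XOR 4 = 2 < 6 — winning move (to 2).
  13: 13 XOR 4 = 9 < 13 — winning move (to 9).
  15: 15 XOR 4 = 11 < 15 — winning move (to 11).
That gives 3 winning moves.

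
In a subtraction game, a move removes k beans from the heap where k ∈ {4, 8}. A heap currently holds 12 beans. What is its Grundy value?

0

Build the Grundy sequence with g(k) = mex{g(k−s) : s ∈ {4, 8}, s ≤ k}:
g(0) = mex{} = 0
g(1) = mex{} = 0
g(2) = mex{} = 0
g(3) = mex{} = 0
g(4) = mex{0} = 1
g(5) = mex{0} = 1
g(6) = mex{0} = 1
g(7) = mex{0} = 1
g(8) = mex{0,1} = 2
g(9) = mex{0,1} = 2
g(10) = mex{0,1} = 2
g(11) = mex{0,1} = 2
g(12) = mex{1,2} = 0
So g(12) = 0.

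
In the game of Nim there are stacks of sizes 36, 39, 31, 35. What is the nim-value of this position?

63

Nim-sum: 36 ^ 39 ^ 31 ^ 35 = 63.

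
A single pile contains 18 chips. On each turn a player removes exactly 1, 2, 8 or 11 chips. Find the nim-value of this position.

Compute g(0), g(1), … for moves {1, 2, 8, 11}:
k:     0  1  2  3  4  5  6  7  8  9 10 11 12 13 14 15 16 17 18
g(k):  0  1  2  0  1  2  0  1  2  0  1  2  0  1  2  0  1  2  0
So g(18) = 0.

0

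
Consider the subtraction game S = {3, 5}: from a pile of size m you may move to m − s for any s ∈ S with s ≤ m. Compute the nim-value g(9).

0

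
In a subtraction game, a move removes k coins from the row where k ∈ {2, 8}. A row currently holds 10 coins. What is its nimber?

Build the Grundy sequence with g(k) = mex{g(k−s) : s ∈ {2, 8}, s ≤ k}:
g(0) = mex{} = 0
g(1) = mex{} = 0
g(2) = mex{0} = 1
g(3) = mex{0} = 1
g(4) = mex{1} = 0
g(5) = mex{1} = 0
g(6) = mex{0} = 1
g(7) = mex{0} = 1
g(8) = mex{0,1} = 2
g(9) = mex{0,1} = 2
g(10) = mex{1,2} = 0
So g(10) = 0.

0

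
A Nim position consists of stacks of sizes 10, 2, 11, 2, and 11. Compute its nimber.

Nim-sum: 10 ^ 2 ^ 11 ^ 2 ^ 11 = 10.

10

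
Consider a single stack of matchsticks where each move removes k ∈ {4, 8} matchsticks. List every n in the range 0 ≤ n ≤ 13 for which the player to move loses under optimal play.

0, 1, 2, 3, 12, 13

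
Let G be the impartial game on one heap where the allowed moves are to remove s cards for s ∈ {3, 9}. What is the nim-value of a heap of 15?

1

Compute g(0), g(1), … for moves {3, 9}:
k:     0  1  2  3  4  5  6  7  8  9 10 11 12 13 14 15
g(k):  0  0  0  1  1  1  0  0  0  1  1  1  0  0  0  1
So g(15) = 1.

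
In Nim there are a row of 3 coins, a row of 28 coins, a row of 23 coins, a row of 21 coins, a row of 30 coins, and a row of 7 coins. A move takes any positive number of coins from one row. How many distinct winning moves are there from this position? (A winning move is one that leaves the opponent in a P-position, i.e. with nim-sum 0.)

Bitwise XOR of the heap sizes:
  00011  (3)
  11100  (28)
  10111  (23)
  10101  (21)
  11110  (30)
  00111  (7)
  -----
  00100  (4)
The overall nim-sum is X = 4. A row of size p has a winning move iff p XOR X < p (reduce it to p XOR X).
  3: 3 XOR 4 = 7 ≥ 3 — no move.
  28: 28 XOR 4 = 24 < 28 — winning move (to 24).
  23: 23 XOR 4 = 19 < 23 — winning move (to 19).
  21: 21 XOR 4 = 17 < 21 — winning move (to 17).
  30: 30 XOR 4 = 26 < 30 — winning move (to 26).
  7: 7 XOR 4 = 3 < 7 — winning move (to 3).
That gives 5 winning moves.

5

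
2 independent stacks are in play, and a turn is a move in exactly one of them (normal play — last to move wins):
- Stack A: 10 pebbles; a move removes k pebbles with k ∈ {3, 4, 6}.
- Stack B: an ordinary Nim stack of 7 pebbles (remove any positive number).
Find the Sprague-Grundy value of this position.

7

Grundy values for stack A (subtraction set {3, 4, 6}):
k:     0  1  2  3  4  5  6  7  8  9 10
g(k):  0  0  0  1  1  1  2  2  2  0  0
So g(10) = 0.
Stack B is a plain Nim stack of size 7, so its Grundy value is 7.
The value of a disjunctive sum is the nim-sum of the parts.
Combined value = 0 XOR 7 = 7.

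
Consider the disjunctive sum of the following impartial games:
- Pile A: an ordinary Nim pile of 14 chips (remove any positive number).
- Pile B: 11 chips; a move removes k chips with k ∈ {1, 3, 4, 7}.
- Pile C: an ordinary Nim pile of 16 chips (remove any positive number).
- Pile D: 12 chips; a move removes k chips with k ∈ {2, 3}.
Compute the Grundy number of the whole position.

30

Pile A is a plain Nim pile of size 14, so its Grundy value is 14.
Build the Grundy sequence for pile B with g(k) = mex{g(k−s) : s ∈ {1, 3, 4, 7}, s ≤ k}:
k:     0  1  2  3  4  5  6  7  8  9 10 11
g(k):  0  1  0  1  2  3  2  3  0  1  0  1
So g(11) = 1.
Pile C is a plain Nim pile of size 16, so its Grundy value is 16.
Build the Grundy sequence for pile D with g(k) = mex{g(k−s) : s ∈ {2, 3}, s ≤ k}:
g(0) = mex{} = 0
g(1) = mex{} = 0
g(2) = mex{0} = 1
g(3) = mex{0} = 1
g(4) = mex{0,1} = 2
g(5) = mex{1} = 0
g(6) = mex{1,2} = 0
g(7) = mex{0,2} = 1
g(8) = mex{0} = 1
g(9) = mex{0,1} = 2
g(10) = mex{1} = 0
g(11) = mex{1,2} = 0
g(12) = mex{0,2} = 1
So g(12) = 1.
By the Sprague-Grundy theorem, the Grundy value of a sum of independent games is the XOR of the component values.
Combined value = 14 ⊕ 1 ⊕ 16 ⊕ 1 = 30.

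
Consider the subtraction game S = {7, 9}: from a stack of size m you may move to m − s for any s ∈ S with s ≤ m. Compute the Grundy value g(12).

Build the Grundy sequence with g(k) = mex{g(k−s) : s ∈ {7, 9}, s ≤ k}:
g(0) = mex{} = 0
g(1) = mex{} = 0
g(2) = mex{} = 0
g(3) = mex{} = 0
g(4) = mex{} = 0
g(5) = mex{} = 0
g(6) = mex{} = 0
g(7) = mex{0} = 1
g(8) = mex{0} = 1
g(9) = mex{0} = 1
g(10) = mex{0} = 1
g(11) = mex{0} = 1
g(12) = mex{0} = 1
So g(12) = 1.

1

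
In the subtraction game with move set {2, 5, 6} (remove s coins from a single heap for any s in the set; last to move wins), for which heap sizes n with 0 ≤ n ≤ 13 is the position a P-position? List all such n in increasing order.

0, 1, 4, 8, 11, 12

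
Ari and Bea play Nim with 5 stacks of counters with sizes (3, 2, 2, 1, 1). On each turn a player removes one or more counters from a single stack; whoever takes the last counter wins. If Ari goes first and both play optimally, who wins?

Ari wins

Nim-sum: 3 ⊕ 2 ⊕ 2 ⊕ 1 ⊕ 1 = 3.
The nim-sum is 3 ≠ 0, so this is an N-position: the player to move can win; Ari has a winning move.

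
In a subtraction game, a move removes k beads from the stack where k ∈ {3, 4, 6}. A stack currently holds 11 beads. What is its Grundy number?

0

Build the Grundy sequence with g(k) = mex{g(k−s) : s ∈ {3, 4, 6}, s ≤ k}:
k:     0  1  2  3  4  5  6  7  8  9 10 11
g(k):  0  0  0  1  1  1  2  2  2  0  0  0
So g(11) = 0.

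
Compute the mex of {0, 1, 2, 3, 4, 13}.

The values 0, 1, 2, 3, 4 are all present; 5 is the first non-negative integer missing from the set.

5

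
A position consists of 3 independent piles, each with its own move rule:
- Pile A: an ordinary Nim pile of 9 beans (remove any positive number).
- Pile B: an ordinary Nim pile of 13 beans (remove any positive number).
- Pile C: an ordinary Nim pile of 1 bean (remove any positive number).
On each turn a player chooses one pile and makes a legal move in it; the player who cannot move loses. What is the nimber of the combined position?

Pile A is a plain Nim pile of size 9, so its Grundy value is 9.
Pile B is a plain Nim pile of size 13, so its Grundy value is 13.
Pile C is a plain Nim pile of size 1, so its Grundy value is 1.
The value of a disjunctive sum is the nim-sum of the parts.
Combined value = 9 ⊕ 13 ⊕ 1 = 5.

5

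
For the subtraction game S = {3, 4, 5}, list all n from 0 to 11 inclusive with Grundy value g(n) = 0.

Compute g(0), g(1), … for moves {3, 4, 5}:
g(0) = mex{} = 0
g(1) = mex{} = 0
g(2) = mex{} = 0
g(3) = mex{0} = 1
g(4) = mex{0} = 1
g(5) = mex{0} = 1
g(6) = mex{0,1} = 2
g(7) = mex{0,1} = 2
g(8) = mex{1} = 0
g(9) = mex{1,2} = 0
g(10) = mex{1,2} = 0
g(11) = mex{0,2} = 1
The P-positions (g = 0) in 0..11 are 0, 1, 2, 8, 9, 10.

0, 1, 2, 8, 9, 10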